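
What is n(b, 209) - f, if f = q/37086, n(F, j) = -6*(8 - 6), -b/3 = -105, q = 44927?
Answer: -489959/37086 ≈ -13.211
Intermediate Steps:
b = 315 (b = -3*(-105) = 315)
n(F, j) = -12 (n(F, j) = -6*2 = -12)
f = 44927/37086 ≈ 1.2114
n(b, 209) - f = -12 - 1*44927/37086 = -12 - 44927/37086 = -489959/37086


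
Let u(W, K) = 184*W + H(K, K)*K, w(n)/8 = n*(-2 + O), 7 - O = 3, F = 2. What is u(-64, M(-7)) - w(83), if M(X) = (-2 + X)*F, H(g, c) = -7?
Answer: -12978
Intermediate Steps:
O = 4 (O = 7 - 1*3 = 7 - 3 = 4)
w(n) = 16*n (w(n) = 8*(n*(-2 + 4)) = 8*(n*2) = 8*(2*n) = 16*n)
M(X) = -4 + 2*X (M(X) = (-2 + X)*2 = -4 + 2*X)
u(W, K) = -7*K + 184*W (u(W, K) = 184*W - 7*K = -7*K + 184*W)
u(-64, M(-7)) - w(83) = (-7*(-4 + 2*(-7)) + 184*(-64)) - 16*83 = (-7*(-4 - 14) - 11776) - 1*1328 = (-7*(-18) - 11776) - 1328 = (126 - 11776) - 1328 = -11650 - 1328 = -12978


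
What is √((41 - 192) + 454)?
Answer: √303 ≈ 17.407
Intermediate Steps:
√((41 - 192) + 454) = √(-151 + 454) = √303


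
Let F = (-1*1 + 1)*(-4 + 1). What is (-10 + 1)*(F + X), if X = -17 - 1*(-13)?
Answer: 36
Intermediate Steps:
X = -4 (X = -17 + 13 = -4)
F = 0 (F = (-1 + 1)*(-3) = 0*(-3) = 0)
(-10 + 1)*(F + X) = (-10 + 1)*(0 - 4) = -9*(-4) = 36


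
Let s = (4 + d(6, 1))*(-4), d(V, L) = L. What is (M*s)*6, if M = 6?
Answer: -720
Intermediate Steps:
s = -20 (s = (4 + 1)*(-4) = 5*(-4) = -20)
(M*s)*6 = (6*(-20))*6 = -120*6 = -720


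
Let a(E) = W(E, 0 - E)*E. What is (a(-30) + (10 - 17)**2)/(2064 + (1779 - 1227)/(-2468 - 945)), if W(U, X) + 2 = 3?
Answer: 64847/7043880 ≈ 0.0092061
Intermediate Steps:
W(U, X) = 1 (W(U, X) = -2 + 3 = 1)
a(E) = E (a(E) = 1*E = E)
(a(-30) + (10 - 17)**2)/(2064 + (1779 - 1227)/(-2468 - 945)) = (-30 + (10 - 17)**2)/(2064 + (1779 - 1227)/(-2468 - 945)) = (-30 + (-7)**2)/(2064 + 552/(-3413)) = (-30 + 49)/(2064 + 552*(-1/3413)) = 19/(2064 - 552/3413) = 19/(7043880/3413) = 19*(3413/7043880) = 64847/7043880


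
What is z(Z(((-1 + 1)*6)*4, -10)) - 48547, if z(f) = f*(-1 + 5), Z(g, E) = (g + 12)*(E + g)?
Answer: -49027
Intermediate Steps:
Z(g, E) = (12 + g)*(E + g)
z(f) = 4*f (z(f) = f*4 = 4*f)
z(Z(((-1 + 1)*6)*4, -10)) - 48547 = 4*((((-1 + 1)*6)*4)² + 12*(-10) + 12*(((-1 + 1)*6)*4) - 10*(-1 + 1)*6*4) - 48547 = 4*(((0*6)*4)² - 120 + 12*((0*6)*4) - 10*0*6*4) - 48547 = 4*((0*4)² - 120 + 12*(0*4) - 0*4) - 48547 = 4*(0² - 120 + 12*0 - 10*0) - 48547 = 4*(0 - 120 + 0 + 0) - 48547 = 4*(-120) - 48547 = -480 - 48547 = -49027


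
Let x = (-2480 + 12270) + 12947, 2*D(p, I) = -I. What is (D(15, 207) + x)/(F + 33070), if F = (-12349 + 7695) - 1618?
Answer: 45267/53596 ≈ 0.84460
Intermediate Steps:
D(p, I) = -I/2 (D(p, I) = (-I)/2 = -I/2)
x = 22737 (x = 9790 + 12947 = 22737)
F = -6272 (F = -4654 - 1618 = -6272)
(D(15, 207) + x)/(F + 33070) = (-½*207 + 22737)/(-6272 + 33070) = (-207/2 + 22737)/26798 = (45267/2)*(1/26798) = 45267/53596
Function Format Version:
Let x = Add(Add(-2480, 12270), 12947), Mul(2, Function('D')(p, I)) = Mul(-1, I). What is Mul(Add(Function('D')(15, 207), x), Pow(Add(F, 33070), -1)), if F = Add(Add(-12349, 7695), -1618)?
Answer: Rational(45267, 53596) ≈ 0.84460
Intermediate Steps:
Function('D')(p, I) = Mul(Rational(-1, 2), I) (Function('D')(p, I) = Mul(Rational(1, 2), Mul(-1, I)) = Mul(Rational(-1, 2), I))
x = 22737 (x = Add(9790, 12947) = 22737)
F = -6272 (F = Add(-4654, -1618) = -6272)
Mul(Add(Function('D')(15, 207), x), Pow(Add(F, 33070), -1)) = Mul(Add(Mul(Rational(-1, 2), 207), 22737), Pow(Add(-6272, 33070), -1)) = Mul(Add(Rational(-207, 2), 22737), Pow(26798, -1)) = Mul(Rational(45267, 2), Rational(1, 26798)) = Rational(45267, 53596)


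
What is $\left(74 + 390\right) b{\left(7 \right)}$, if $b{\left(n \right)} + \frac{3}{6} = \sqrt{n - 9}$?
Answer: $-232 + 464 i \sqrt{2} \approx -232.0 + 656.2 i$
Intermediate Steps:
$b{\left(n \right)} = - \frac{1}{2} + \sqrt{-9 + n}$ ($b{\left(n \right)} = - \frac{1}{2} + \sqrt{n - 9} = - \frac{1}{2} + \sqrt{-9 + n}$)
$\left(74 + 390\right) b{\left(7 \right)} = \left(74 + 390\right) \left(- \frac{1}{2} + \sqrt{-9 + 7}\right) = 464 \left(- \frac{1}{2} + \sqrt{-2}\right) = 464 \left(- \frac{1}{2} + i \sqrt{2}\right) = -232 + 464 i \sqrt{2}$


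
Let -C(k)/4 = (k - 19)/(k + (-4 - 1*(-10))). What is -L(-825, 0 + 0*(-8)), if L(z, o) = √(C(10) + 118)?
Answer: -√481/2 ≈ -10.966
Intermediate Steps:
C(k) = -4*(-19 + k)/(6 + k) (C(k) = -4*(k - 19)/(k + (-4 - 1*(-10))) = -4*(-19 + k)/(k + (-4 + 10)) = -4*(-19 + k)/(k + 6) = -4*(-19 + k)/(6 + k))
L(z, o) = √481/2 (L(z, o) = √(4*(19 - 1*10)/(6 + 10) + 118) = √(4*(19 - 10)/16 + 118) = √(4*(1/16)*9 + 118) = √(9/4 + 118) = √(481/4) = √481/2)
-L(-825, 0 + 0*(-8)) = -√481/2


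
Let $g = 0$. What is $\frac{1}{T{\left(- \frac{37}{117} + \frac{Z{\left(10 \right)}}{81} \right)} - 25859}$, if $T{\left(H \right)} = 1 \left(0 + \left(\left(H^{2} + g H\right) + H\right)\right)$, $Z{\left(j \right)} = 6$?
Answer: $- \frac{123201}{3185877269} \approx -3.8671 \cdot 10^{-5}$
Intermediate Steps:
$T{\left(H \right)} = H + H^{2}$ ($T{\left(H \right)} = 1 \left(0 + \left(\left(H^{2} + 0 H\right) + H\right)\right) = 1 \left(0 + \left(\left(H^{2} + 0\right) + H\right)\right) = 1 \left(0 + \left(H^{2} + H\right)\right) = 1 \left(0 + \left(H + H^{2}\right)\right) = 1 \left(H + H^{2}\right) = H + H^{2}$)
$\frac{1}{T{\left(- \frac{37}{117} + \frac{Z{\left(10 \right)}}{81} \right)} - 25859} = \frac{1}{\left(- \frac{37}{117} + \frac{6}{81}\right) \left(1 + \left(- \frac{37}{117} + \frac{6}{81}\right)\right) - 25859} = \frac{1}{\left(\left(-37\right) \frac{1}{117} + 6 \cdot \frac{1}{81}\right) \left(1 + \left(\left(-37\right) \frac{1}{117} + 6 \cdot \frac{1}{81}\right)\right) - 25859} = \frac{1}{\left(- \frac{37}{117} + \frac{2}{27}\right) \left(1 + \left(- \frac{37}{117} + \frac{2}{27}\right)\right) - 25859} = \frac{1}{- \frac{85 \left(1 - \frac{85}{351}\right)}{351} - 25859} = \frac{1}{\left(- \frac{85}{351}\right) \frac{266}{351} - 25859} = \frac{1}{- \frac{22610}{123201} - 25859} = \frac{1}{- \frac{3185877269}{123201}} = - \frac{123201}{3185877269}$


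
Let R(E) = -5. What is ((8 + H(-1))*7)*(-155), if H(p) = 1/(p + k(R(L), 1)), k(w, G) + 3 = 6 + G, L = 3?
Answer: -27125/3 ≈ -9041.7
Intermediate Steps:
k(w, G) = 3 + G (k(w, G) = -3 + (6 + G) = 3 + G)
H(p) = 1/(4 + p) (H(p) = 1/(p + (3 + 1)) = 1/(p + 4) = 1/(4 + p))
((8 + H(-1))*7)*(-155) = ((8 + 1/(4 - 1))*7)*(-155) = ((8 + 1/3)*7)*(-155) = ((8 + ⅓)*7)*(-155) = ((25/3)*7)*(-155) = (175/3)*(-155) = -27125/3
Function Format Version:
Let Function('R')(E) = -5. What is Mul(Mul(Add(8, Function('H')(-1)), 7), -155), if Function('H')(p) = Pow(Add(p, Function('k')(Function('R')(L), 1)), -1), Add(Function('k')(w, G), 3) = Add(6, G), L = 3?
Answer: Rational(-27125, 3) ≈ -9041.7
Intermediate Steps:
Function('k')(w, G) = Add(3, G) (Function('k')(w, G) = Add(-3, Add(6, G)) = Add(3, G))
Function('H')(p) = Pow(Add(4, p), -1) (Function('H')(p) = Pow(Add(p, Add(3, 1)), -1) = Pow(Add(p, 4), -1) = Pow(Add(4, p), -1))
Mul(Mul(Add(8, Function('H')(-1)), 7), -155) = Mul(Mul(Add(8, Pow(Add(4, -1), -1)), 7), -155) = Mul(Mul(Add(8, Pow(3, -1)), 7), -155) = Mul(Mul(Add(8, Rational(1, 3)), 7), -155) = Mul(Mul(Rational(25, 3), 7), -155) = Mul(Rational(175, 3), -155) = Rational(-27125, 3)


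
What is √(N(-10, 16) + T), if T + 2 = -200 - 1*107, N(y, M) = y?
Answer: I*√319 ≈ 17.861*I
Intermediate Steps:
T = -309 (T = -2 + (-200 - 1*107) = -2 + (-200 - 107) = -2 - 307 = -309)
√(N(-10, 16) + T) = √(-10 - 309) = √(-319) = I*√319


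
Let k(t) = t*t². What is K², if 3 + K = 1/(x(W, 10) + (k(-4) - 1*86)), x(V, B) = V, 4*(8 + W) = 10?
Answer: 874225/96721 ≈ 9.0386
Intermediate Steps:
k(t) = t³
W = -11/2 (W = -8 + (¼)*10 = -8 + 5/2 = -11/2 ≈ -5.5000)
K = -935/311 (K = -3 + 1/(-11/2 + ((-4)³ - 1*86)) = -3 + 1/(-11/2 + (-64 - 86)) = -3 + 1/(-11/2 - 150) = -3 + 1/(-311/2) = -3 - 2/311 = -935/311 ≈ -3.0064)
K² = (-935/311)² = 874225/96721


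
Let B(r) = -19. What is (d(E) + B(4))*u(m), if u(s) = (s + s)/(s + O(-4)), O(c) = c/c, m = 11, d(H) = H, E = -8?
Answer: -99/2 ≈ -49.500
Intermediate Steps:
O(c) = 1
u(s) = 2*s/(1 + s) (u(s) = (s + s)/(s + 1) = (2*s)/(1 + s) = 2*s/(1 + s))
(d(E) + B(4))*u(m) = (-8 - 19)*(2*11/(1 + 11)) = -54*11/12 = -27*11/6 = -99/2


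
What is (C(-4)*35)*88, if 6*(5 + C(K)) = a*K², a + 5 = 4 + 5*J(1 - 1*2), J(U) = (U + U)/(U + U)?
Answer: 52360/3 ≈ 17453.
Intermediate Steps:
J(U) = 1 (J(U) = (2*U)/((2*U)) = (2*U)*(1/(2*U)) = 1)
a = 4 (a = -5 + (4 + 5*1) = -5 + (4 + 5) = -5 + 9 = 4)
C(K) = -5 + 2*K²/3 (C(K) = -5 + (4*K²)/6 = -5 + 2*K²/3)
(C(-4)*35)*88 = ((-5 + (⅔)*(-4)²)*35)*88 = ((-5 + (⅔)*16)*35)*88 = ((-5 + 32/3)*35)*88 = ((17/3)*35)*88 = (595/3)*88 = 52360/3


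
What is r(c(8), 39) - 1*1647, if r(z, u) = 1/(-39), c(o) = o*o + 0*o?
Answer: -64234/39 ≈ -1647.0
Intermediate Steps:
c(o) = o² (c(o) = o² + 0 = o²)
r(z, u) = -1/39
r(c(8), 39) - 1*1647 = -1/39 - 1*1647 = -1/39 - 1647 = -64234/39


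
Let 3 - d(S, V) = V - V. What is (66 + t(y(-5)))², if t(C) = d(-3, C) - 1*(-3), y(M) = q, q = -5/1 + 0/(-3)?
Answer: 5184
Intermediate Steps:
d(S, V) = 3 (d(S, V) = 3 - (V - V) = 3 - 1*0 = 3 + 0 = 3)
q = -5 (q = -5*1 + 0*(-⅓) = -5 + 0 = -5)
y(M) = -5
t(C) = 6 (t(C) = 3 - 1*(-3) = 3 + 3 = 6)
(66 + t(y(-5)))² = (66 + 6)² = 72² = 5184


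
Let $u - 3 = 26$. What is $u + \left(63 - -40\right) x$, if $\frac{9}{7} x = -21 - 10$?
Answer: $- \frac{22090}{9} \approx -2454.4$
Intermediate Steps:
$u = 29$ ($u = 3 + 26 = 29$)
$x = - \frac{217}{9}$ ($x = \frac{7 \left(-21 - 10\right)}{9} = \frac{7}{9} \left(-31\right) = - \frac{217}{9} \approx -24.111$)
$u + \left(63 - -40\right) x = 29 + \left(63 - -40\right) \left(- \frac{217}{9}\right) = 29 + \left(63 + 40\right) \left(- \frac{217}{9}\right) = 29 + 103 \left(- \frac{217}{9}\right) = 29 - \frac{22351}{9} = - \frac{22090}{9}$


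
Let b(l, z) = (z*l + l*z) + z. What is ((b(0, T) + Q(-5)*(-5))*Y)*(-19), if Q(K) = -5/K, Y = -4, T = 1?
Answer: -304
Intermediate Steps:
b(l, z) = z + 2*l*z (b(l, z) = (l*z + l*z) + z = 2*l*z + z = z + 2*l*z)
((b(0, T) + Q(-5)*(-5))*Y)*(-19) = ((1*(1 + 2*0) - 5/(-5)*(-5))*(-4))*(-19) = ((1*(1 + 0) - 5*(-⅕)*(-5))*(-4))*(-19) = ((1*1 + 1*(-5))*(-4))*(-19) = ((1 - 5)*(-4))*(-19) = -4*(-4)*(-19) = 16*(-19) = -304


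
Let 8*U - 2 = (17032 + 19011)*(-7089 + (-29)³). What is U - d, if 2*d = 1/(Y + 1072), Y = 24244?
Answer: -7180640062609/50632 ≈ -1.4182e+8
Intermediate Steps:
d = 1/50632 (d = 1/(2*(24244 + 1072)) = (½)/25316 = (½)*(1/25316) = 1/50632 ≈ 1.9750e-5)
U = -141820194 (U = ¼ + ((17032 + 19011)*(-7089 + (-29)³))/8 = ¼ + (36043*(-7089 - 24389))/8 = ¼ + (36043*(-31478))/8 = ¼ + (⅛)*(-1134561554) = ¼ - 567280777/4 = -141820194)
U - d = -141820194 - 1*1/50632 = -141820194 - 1/50632 = -7180640062609/50632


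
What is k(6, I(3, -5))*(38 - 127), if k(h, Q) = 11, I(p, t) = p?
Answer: -979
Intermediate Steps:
k(6, I(3, -5))*(38 - 127) = 11*(38 - 127) = 11*(-89) = -979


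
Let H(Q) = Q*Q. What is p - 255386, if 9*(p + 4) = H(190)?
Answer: -2262410/9 ≈ -2.5138e+5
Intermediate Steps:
H(Q) = Q²
p = 36064/9 (p = -4 + (⅑)*190² = -4 + (⅑)*36100 = -4 + 36100/9 = 36064/9 ≈ 4007.1)
p - 255386 = 36064/9 - 255386 = -2262410/9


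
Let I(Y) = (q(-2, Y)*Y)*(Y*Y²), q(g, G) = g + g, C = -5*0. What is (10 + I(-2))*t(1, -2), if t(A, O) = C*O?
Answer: 0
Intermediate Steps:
C = 0
q(g, G) = 2*g
I(Y) = -4*Y⁴ (I(Y) = ((2*(-2))*Y)*(Y*Y²) = (-4*Y)*Y³ = -4*Y⁴)
t(A, O) = 0 (t(A, O) = 0*O = 0)
(10 + I(-2))*t(1, -2) = (10 - 4*(-2)⁴)*0 = (10 - 4*16)*0 = (10 - 64)*0 = -54*0 = 0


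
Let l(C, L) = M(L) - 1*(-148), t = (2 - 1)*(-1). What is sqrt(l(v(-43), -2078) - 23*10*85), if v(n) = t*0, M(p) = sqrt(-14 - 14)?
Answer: sqrt(-19402 + 2*I*sqrt(7)) ≈ 0.019 + 139.29*I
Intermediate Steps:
M(p) = 2*I*sqrt(7) (M(p) = sqrt(-28) = 2*I*sqrt(7))
t = -1 (t = 1*(-1) = -1)
v(n) = 0 (v(n) = -1*0 = 0)
l(C, L) = 148 + 2*I*sqrt(7) (l(C, L) = 2*I*sqrt(7) - 1*(-148) = 2*I*sqrt(7) + 148 = 148 + 2*I*sqrt(7))
sqrt(l(v(-43), -2078) - 23*10*85) = sqrt((148 + 2*I*sqrt(7)) - 23*10*85) = sqrt((148 + 2*I*sqrt(7)) - 230*85) = sqrt((148 + 2*I*sqrt(7)) - 19550) = sqrt(-19402 + 2*I*sqrt(7))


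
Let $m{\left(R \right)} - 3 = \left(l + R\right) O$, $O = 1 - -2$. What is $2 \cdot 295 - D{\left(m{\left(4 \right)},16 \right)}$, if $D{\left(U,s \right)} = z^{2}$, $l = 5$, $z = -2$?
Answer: $586$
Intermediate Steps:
$O = 3$ ($O = 1 + 2 = 3$)
$m{\left(R \right)} = 18 + 3 R$ ($m{\left(R \right)} = 3 + \left(5 + R\right) 3 = 3 + \left(15 + 3 R\right) = 18 + 3 R$)
$D{\left(U,s \right)} = 4$ ($D{\left(U,s \right)} = \left(-2\right)^{2} = 4$)
$2 \cdot 295 - D{\left(m{\left(4 \right)},16 \right)} = 2 \cdot 295 - 4 = 590 - 4 = 586$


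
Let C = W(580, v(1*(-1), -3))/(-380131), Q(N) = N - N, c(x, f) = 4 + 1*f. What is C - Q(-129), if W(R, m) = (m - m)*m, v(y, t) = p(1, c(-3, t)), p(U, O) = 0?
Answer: 0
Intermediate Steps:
c(x, f) = 4 + f
v(y, t) = 0
W(R, m) = 0 (W(R, m) = 0*m = 0)
Q(N) = 0
C = 0 (C = 0/(-380131) = 0*(-1/380131) = 0)
C - Q(-129) = 0 - 1*0 = 0 + 0 = 0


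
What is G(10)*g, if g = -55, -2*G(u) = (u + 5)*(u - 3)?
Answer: 5775/2 ≈ 2887.5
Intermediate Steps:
G(u) = -(-3 + u)*(5 + u)/2 (G(u) = -(u + 5)*(u - 3)/2 = -(5 + u)*(-3 + u)/2 = -(-3 + u)*(5 + u)/2)
G(10)*g = (15/2 - 1*10 - ½*10²)*(-55) = (15/2 - 10 - ½*100)*(-55) = (15/2 - 10 - 50)*(-55) = -105/2*(-55) = 5775/2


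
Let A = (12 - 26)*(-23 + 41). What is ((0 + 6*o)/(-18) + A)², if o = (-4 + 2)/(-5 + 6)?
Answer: 568516/9 ≈ 63168.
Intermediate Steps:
o = -2 (o = -2/1 = -2*1 = -2)
A = -252 (A = -14*18 = -252)
((0 + 6*o)/(-18) + A)² = ((0 + 6*(-2))/(-18) - 252)² = ((0 - 12)*(-1/18) - 252)² = (-12*(-1/18) - 252)² = (⅔ - 252)² = (-754/3)² = 568516/9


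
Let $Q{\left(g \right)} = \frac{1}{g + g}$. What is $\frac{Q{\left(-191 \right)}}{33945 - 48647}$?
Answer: $\frac{1}{5616164} \approx 1.7806 \cdot 10^{-7}$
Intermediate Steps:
$Q{\left(g \right)} = \frac{1}{2 g}$
$\frac{Q{\left(-191 \right)}}{33945 - 48647} = \frac{\frac{1}{2} \frac{1}{-191}}{33945 - 48647} = \frac{\frac{1}{2} \left(- \frac{1}{191}\right)}{-14702} = \left(- \frac{1}{382}\right) \left(- \frac{1}{14702}\right) = \frac{1}{5616164}$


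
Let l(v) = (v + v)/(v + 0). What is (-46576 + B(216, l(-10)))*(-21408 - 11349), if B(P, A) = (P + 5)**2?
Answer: -74194605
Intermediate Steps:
l(v) = 2 (l(v) = (2*v)/v = 2)
B(P, A) = (5 + P)**2
(-46576 + B(216, l(-10)))*(-21408 - 11349) = (-46576 + (5 + 216)**2)*(-21408 - 11349) = (-46576 + 221**2)*(-32757) = (-46576 + 48841)*(-32757) = 2265*(-32757) = -74194605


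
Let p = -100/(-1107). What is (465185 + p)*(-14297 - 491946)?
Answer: -260694842124485/1107 ≈ -2.3550e+11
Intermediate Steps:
p = 100/1107 (p = -1/1107*(-100) = 100/1107 ≈ 0.090334)
(465185 + p)*(-14297 - 491946) = (465185 + 100/1107)*(-14297 - 491946) = (514959895/1107)*(-506243) = -260694842124485/1107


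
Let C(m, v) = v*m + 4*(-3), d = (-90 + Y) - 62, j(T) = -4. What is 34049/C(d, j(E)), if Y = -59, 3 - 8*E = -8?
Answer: 34049/832 ≈ 40.924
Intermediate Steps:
E = 11/8 (E = 3/8 - 1/8*(-8) = 3/8 + 1 = 11/8 ≈ 1.3750)
d = -211 (d = (-90 - 59) - 62 = -149 - 62 = -211)
C(m, v) = -12 + m*v (C(m, v) = m*v - 12 = -12 + m*v)
34049/C(d, j(E)) = 34049/(-12 - 211*(-4)) = 34049/(-12 + 844) = 34049/832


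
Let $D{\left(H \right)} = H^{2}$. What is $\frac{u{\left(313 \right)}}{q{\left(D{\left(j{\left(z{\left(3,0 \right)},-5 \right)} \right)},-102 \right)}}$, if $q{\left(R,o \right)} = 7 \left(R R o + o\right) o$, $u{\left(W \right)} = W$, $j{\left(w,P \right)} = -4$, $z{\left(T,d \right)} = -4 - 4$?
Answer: $\frac{313}{18716796} \approx 1.6723 \cdot 10^{-5}$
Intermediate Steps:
$z{\left(T,d \right)} = -8$
$q{\left(R,o \right)} = o \left(7 o + 7 o R^{2}\right)$ ($q{\left(R,o \right)} = 7 \left(R^{2} o + o\right) o = 7 \left(o R^{2} + o\right) o = 7 \left(o + o R^{2}\right) o = \left(7 o + 7 o R^{2}\right) o = o \left(7 o + 7 o R^{2}\right)$)
$\frac{u{\left(313 \right)}}{q{\left(D{\left(j{\left(z{\left(3,0 \right)},-5 \right)} \right)},-102 \right)}} = \frac{313}{7 \left(-102\right)^{2} \left(1 + \left(\left(-4\right)^{2}\right)^{2}\right)} = \frac{313}{7 \cdot 10404 \left(1 + 16^{2}\right)} = \frac{313}{7 \cdot 10404 \left(1 + 256\right)} = \frac{313}{7 \cdot 10404 \cdot 257} = \frac{313}{18716796}$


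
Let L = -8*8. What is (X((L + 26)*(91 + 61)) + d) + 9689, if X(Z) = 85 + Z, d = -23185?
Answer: -19187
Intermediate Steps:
L = -64
(X((L + 26)*(91 + 61)) + d) + 9689 = ((85 + (-64 + 26)*(91 + 61)) - 23185) + 9689 = ((85 - 38*152) - 23185) + 9689 = ((85 - 5776) - 23185) + 9689 = (-5691 - 23185) + 9689 = -28876 + 9689 = -19187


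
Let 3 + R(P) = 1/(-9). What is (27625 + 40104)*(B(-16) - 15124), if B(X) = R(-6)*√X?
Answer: -1024333396 - 7585648*I/9 ≈ -1.0243e+9 - 8.4285e+5*I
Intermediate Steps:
R(P) = -28/9 (R(P) = -3 + 1/(-9) = -3 - ⅑ = -28/9)
B(X) = -28*√X/9
(27625 + 40104)*(B(-16) - 15124) = (27625 + 40104)*(-112*I/9 - 15124) = 67729*(-112*I/9 - 15124) = 67729*(-15124 - 112*I/9) = -1024333396 - 7585648*I/9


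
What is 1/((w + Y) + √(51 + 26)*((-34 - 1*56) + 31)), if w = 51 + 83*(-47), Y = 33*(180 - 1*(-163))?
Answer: 97/721012 + 59*√77/55517924 ≈ 0.00014386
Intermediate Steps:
Y = 11319 (Y = 33*(180 + 163) = 33*343 = 11319)
w = -3850 (w = 51 - 3901 = -3850)
1/((w + Y) + √(51 + 26)*((-34 - 1*56) + 31)) = 1/((-3850 + 11319) + √(51 + 26)*((-34 - 1*56) + 31)) = 1/(7469 + √77*((-34 - 56) + 31)) = 1/(7469 + √77*(-90 + 31)) = 1/(7469 + √77*(-59)) = 1/(7469 - 59*√77)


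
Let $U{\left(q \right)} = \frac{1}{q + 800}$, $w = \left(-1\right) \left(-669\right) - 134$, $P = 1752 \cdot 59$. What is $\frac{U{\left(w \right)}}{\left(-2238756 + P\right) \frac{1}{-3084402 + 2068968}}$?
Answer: $\frac{56413}{158374610} \approx 0.0003562$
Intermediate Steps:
$P = 103368$
$w = 535$ ($w = 669 - 134 = 535$)
$U{\left(q \right)} = \frac{1}{800 + q}$
$\frac{U{\left(w \right)}}{\left(-2238756 + P\right) \frac{1}{-3084402 + 2068968}} = \frac{1}{\left(800 + 535\right) \frac{-2238756 + 103368}{-3084402 + 2068968}} = \frac{1}{1335 \left(- \frac{2135388}{-1015434}\right)} = \frac{1}{1335 \left(\left(-2135388\right) \left(- \frac{1}{1015434}\right)\right)} = \frac{1}{1335 \cdot \frac{355898}{169239}} = \frac{1}{1335} \cdot \frac{169239}{355898} = \frac{56413}{158374610}$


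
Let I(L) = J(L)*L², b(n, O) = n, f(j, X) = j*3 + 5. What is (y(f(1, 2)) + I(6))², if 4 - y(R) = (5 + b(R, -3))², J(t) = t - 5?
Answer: 16641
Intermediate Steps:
J(t) = -5 + t
f(j, X) = 5 + 3*j (f(j, X) = 3*j + 5 = 5 + 3*j)
I(L) = L²*(-5 + L) (I(L) = (-5 + L)*L² = L²*(-5 + L))
y(R) = 4 - (5 + R)²
(y(f(1, 2)) + I(6))² = ((4 - (5 + (5 + 3*1))²) + 6²*(-5 + 6))² = ((4 - (5 + (5 + 3))²) + 36*1)² = ((4 - (5 + 8)²) + 36)² = ((4 - 1*13²) + 36)² = ((4 - 1*169) + 36)² = ((4 - 169) + 36)² = (-165 + 36)² = (-129)² = 16641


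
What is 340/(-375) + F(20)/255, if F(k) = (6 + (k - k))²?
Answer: -976/1275 ≈ -0.76549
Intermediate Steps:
F(k) = 36 (F(k) = (6 + 0)² = 6² = 36)
340/(-375) + F(20)/255 = 340/(-375) + 36/255 = 340*(-1/375) + 36*(1/255) = -68/75 + 12/85 = -976/1275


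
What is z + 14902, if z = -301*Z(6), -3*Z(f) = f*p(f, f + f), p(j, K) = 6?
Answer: 18514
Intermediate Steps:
Z(f) = -2*f (Z(f) = -f*6/3 = -2*f)
z = 3612 (z = -(-602)*6 = -301*(-12) = 3612)
z + 14902 = 3612 + 14902 = 18514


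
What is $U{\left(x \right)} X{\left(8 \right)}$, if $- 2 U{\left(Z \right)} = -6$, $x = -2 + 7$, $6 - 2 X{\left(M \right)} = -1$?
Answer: $\frac{21}{2} \approx 10.5$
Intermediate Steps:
$X{\left(M \right)} = \frac{7}{2}$ ($X{\left(M \right)} = 3 - - \frac{1}{2} = 3 + \frac{1}{2} = \frac{7}{2}$)
$x = 5$
$U{\left(Z \right)} = 3$ ($U{\left(Z \right)} = \left(- \frac{1}{2}\right) \left(-6\right) = 3$)
$U{\left(x \right)} X{\left(8 \right)} = 3 \cdot \frac{7}{2} = \frac{21}{2}$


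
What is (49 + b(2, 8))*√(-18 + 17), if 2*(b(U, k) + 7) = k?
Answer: 46*I ≈ 46.0*I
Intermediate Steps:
b(U, k) = -7 + k/2
(49 + b(2, 8))*√(-18 + 17) = (49 + (-7 + (½)*8))*√(-18 + 17) = (49 + (-7 + 4))*√(-1) = (49 - 3)*I = 46*I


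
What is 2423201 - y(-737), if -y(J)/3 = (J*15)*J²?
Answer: -18011776684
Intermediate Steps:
y(J) = -45*J³ (y(J) = -3*J*15*J² = -3*15*J*J² = -45*J³)
2423201 - y(-737) = 2423201 - (-45)*(-737)³ = 2423201 - (-45)*(-400315553) = 2423201 - 1*18014199885 = 2423201 - 18014199885 = -18011776684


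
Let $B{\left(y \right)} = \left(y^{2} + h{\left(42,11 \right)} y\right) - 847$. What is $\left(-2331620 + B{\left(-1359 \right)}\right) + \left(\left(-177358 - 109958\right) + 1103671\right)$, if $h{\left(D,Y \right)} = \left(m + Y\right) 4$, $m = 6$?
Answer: $238357$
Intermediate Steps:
$h{\left(D,Y \right)} = 24 + 4 Y$ ($h{\left(D,Y \right)} = \left(6 + Y\right) 4 = 24 + 4 Y$)
$B{\left(y \right)} = -847 + y^{2} + 68 y$ ($B{\left(y \right)} = \left(y^{2} + \left(24 + 4 \cdot 11\right) y\right) - 847 = \left(y^{2} + \left(24 + 44\right) y\right) - 847 = \left(y^{2} + 68 y\right) - 847 = -847 + y^{2} + 68 y$)
$\left(-2331620 + B{\left(-1359 \right)}\right) + \left(\left(-177358 - 109958\right) + 1103671\right) = \left(-2331620 + \left(-847 + \left(-1359\right)^{2} + 68 \left(-1359\right)\right)\right) + \left(\left(-177358 - 109958\right) + 1103671\right) = \left(-2331620 - -1753622\right) + \left(-287316 + 1103671\right) = \left(-2331620 + 1753622\right) + 816355 = -577998 + 816355 = 238357$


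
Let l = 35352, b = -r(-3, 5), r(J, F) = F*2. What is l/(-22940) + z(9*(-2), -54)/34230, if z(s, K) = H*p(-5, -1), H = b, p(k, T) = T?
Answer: -30246739/19630905 ≈ -1.5408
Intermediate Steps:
r(J, F) = 2*F
b = -10 (b = -2*5 = -1*10 = -10)
H = -10
z(s, K) = 10 (z(s, K) = -10*(-1) = 10)
l/(-22940) + z(9*(-2), -54)/34230 = 35352/(-22940) + 10/34230 = 35352*(-1/22940) + 10*(1/34230) = -8838/5735 + 1/3423 = -30246739/19630905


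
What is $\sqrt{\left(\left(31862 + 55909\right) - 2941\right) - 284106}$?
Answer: $2 i \sqrt{49819} \approx 446.4 i$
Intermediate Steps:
$\sqrt{\left(\left(31862 + 55909\right) - 2941\right) - 284106} = \sqrt{\left(87771 - 2941\right) - 284106} = \sqrt{84830 - 284106} = \sqrt{-199276} = 2 i \sqrt{49819}$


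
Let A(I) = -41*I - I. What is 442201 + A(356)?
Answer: 427249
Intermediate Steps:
A(I) = -42*I
442201 + A(356) = 442201 - 42*356 = 442201 - 14952 = 427249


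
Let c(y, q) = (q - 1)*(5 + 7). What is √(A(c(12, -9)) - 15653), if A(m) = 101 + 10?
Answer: I*√15542 ≈ 124.67*I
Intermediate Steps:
c(y, q) = -12 + 12*q (c(y, q) = (-1 + q)*12 = -12 + 12*q)
A(m) = 111
√(A(c(12, -9)) - 15653) = √(111 - 15653) = √(-15542) = I*√15542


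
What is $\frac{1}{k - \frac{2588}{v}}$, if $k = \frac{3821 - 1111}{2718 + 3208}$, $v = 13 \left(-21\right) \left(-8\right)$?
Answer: $- \frac{1617798}{1177231} \approx -1.3742$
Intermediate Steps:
$v = 2184$ ($v = \left(-273\right) \left(-8\right) = 2184$)
$k = \frac{1355}{2963}$ ($k = \frac{2710}{5926} = 2710 \cdot \frac{1}{5926} = \frac{1355}{2963} \approx 0.45731$)
$\frac{1}{k - \frac{2588}{v}} = \frac{1}{\frac{1355}{2963} - \frac{2588}{2184}} = \frac{1}{\frac{1355}{2963} - \frac{647}{546}} = \frac{1}{- \frac{1177231}{1617798}} = - \frac{1617798}{1177231}$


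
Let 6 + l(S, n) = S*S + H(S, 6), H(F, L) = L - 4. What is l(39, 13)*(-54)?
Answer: -81918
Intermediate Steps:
H(F, L) = -4 + L
l(S, n) = -4 + S² (l(S, n) = -6 + (S*S + (-4 + 6)) = -6 + (S² + 2) = -6 + (2 + S²) = -4 + S²)
l(39, 13)*(-54) = (-4 + 39²)*(-54) = (-4 + 1521)*(-54) = 1517*(-54) = -81918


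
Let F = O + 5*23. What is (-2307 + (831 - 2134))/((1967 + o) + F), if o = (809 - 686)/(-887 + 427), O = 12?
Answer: -1660600/963117 ≈ -1.7242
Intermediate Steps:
F = 127 (F = 12 + 5*23 = 12 + 115 = 127)
o = -123/460 (o = 123/(-460) = 123*(-1/460) = -123/460 ≈ -0.26739)
(-2307 + (831 - 2134))/((1967 + o) + F) = (-2307 + (831 - 2134))/((1967 - 123/460) + 127) = (-2307 - 1303)/(904697/460 + 127) = -3610/963117/460 = -3610*460/963117 = -1660600/963117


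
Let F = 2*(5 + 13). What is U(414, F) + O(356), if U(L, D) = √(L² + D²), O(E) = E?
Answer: 356 + 18*√533 ≈ 771.56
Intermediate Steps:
F = 36 (F = 2*18 = 36)
U(L, D) = √(D² + L²)
U(414, F) + O(356) = √(36² + 414²) + 356 = √(1296 + 171396) + 356 = √172692 + 356 = 18*√533 + 356 = 356 + 18*√533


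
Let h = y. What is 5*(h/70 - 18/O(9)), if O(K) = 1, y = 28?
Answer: -88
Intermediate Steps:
h = 28
5*(h/70 - 18/O(9)) = 5*(28/70 - 18/1) = 5*(28*(1/70) - 18*1) = 5*(⅖ - 18) = 5*(-88/5) = -88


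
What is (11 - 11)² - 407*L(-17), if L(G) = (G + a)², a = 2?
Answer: -91575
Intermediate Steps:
L(G) = (2 + G)² (L(G) = (G + 2)² = (2 + G)²)
(11 - 11)² - 407*L(-17) = (11 - 11)² - 407*(2 - 17)² = 0² - 407*(-15)² = 0 - 407*225 = 0 - 91575 = -91575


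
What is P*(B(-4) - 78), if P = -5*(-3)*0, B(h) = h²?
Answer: 0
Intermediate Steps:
P = 0 (P = 15*0 = 0)
P*(B(-4) - 78) = 0*((-4)² - 78) = 0*(16 - 78) = 0*(-62) = 0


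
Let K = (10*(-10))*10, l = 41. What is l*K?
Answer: -41000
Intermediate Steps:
K = -1000 (K = -100*10 = -1000)
l*K = 41*(-1000) = -41000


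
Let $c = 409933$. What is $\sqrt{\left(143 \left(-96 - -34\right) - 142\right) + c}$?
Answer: $5 \sqrt{16037} \approx 633.19$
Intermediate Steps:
$\sqrt{\left(143 \left(-96 - -34\right) - 142\right) + c} = \sqrt{\left(143 \left(-96 - -34\right) - 142\right) + 409933} = \sqrt{\left(143 \left(-96 + 34\right) - 142\right) + 409933} = \sqrt{\left(143 \left(-62\right) - 142\right) + 409933} = \sqrt{\left(-8866 - 142\right) + 409933} = \sqrt{-9008 + 409933} = \sqrt{400925} = 5 \sqrt{16037}$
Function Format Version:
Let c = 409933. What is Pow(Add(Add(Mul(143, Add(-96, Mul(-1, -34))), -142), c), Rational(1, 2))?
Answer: Mul(5, Pow(16037, Rational(1, 2))) ≈ 633.19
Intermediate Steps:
Pow(Add(Add(Mul(143, Add(-96, Mul(-1, -34))), -142), c), Rational(1, 2)) = Pow(Add(Add(Mul(143, Add(-96, Mul(-1, -34))), -142), 409933), Rational(1, 2)) = Pow(Add(Add(Mul(143, Add(-96, 34)), -142), 409933), Rational(1, 2)) = Pow(Add(Add(Mul(143, -62), -142), 409933), Rational(1, 2)) = Pow(Add(Add(-8866, -142), 409933), Rational(1, 2)) = Pow(Add(-9008, 409933), Rational(1, 2)) = Pow(400925, Rational(1, 2)) = Mul(5, Pow(16037, Rational(1, 2)))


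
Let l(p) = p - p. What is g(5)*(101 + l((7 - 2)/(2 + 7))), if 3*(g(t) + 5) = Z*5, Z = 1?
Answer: -1010/3 ≈ -336.67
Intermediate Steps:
g(t) = -10/3 (g(t) = -5 + (1*5)/3 = -5 + (1/3)*5 = -5 + 5/3 = -10/3)
l(p) = 0
g(5)*(101 + l((7 - 2)/(2 + 7))) = -10*(101 + 0)/3 = -10/3*101 = -1010/3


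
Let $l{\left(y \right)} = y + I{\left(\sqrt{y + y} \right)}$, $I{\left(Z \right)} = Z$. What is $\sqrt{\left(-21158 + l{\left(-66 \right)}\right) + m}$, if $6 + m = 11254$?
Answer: $\sqrt{-9976 + 2 i \sqrt{33}} \approx 0.0575 + 99.88 i$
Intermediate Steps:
$m = 11248$ ($m = -6 + 11254 = 11248$)
$l{\left(y \right)} = y + \sqrt{2} \sqrt{y}$ ($l{\left(y \right)} = y + \sqrt{y + y} = y + \sqrt{2 y} = y + \sqrt{2} \sqrt{y}$)
$\sqrt{\left(-21158 + l{\left(-66 \right)}\right) + m} = \sqrt{\left(-21158 - \left(66 - \sqrt{2} \sqrt{-66}\right)\right) + 11248} = \sqrt{\left(-21158 - \left(66 - \sqrt{2} i \sqrt{66}\right)\right) + 11248} = \sqrt{\left(-21158 - \left(66 - 2 i \sqrt{33}\right)\right) + 11248} = \sqrt{\left(-21224 + 2 i \sqrt{33}\right) + 11248} = \sqrt{-9976 + 2 i \sqrt{33}}$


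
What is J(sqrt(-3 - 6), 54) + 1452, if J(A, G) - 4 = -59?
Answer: 1397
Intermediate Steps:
J(A, G) = -55 (J(A, G) = 4 - 59 = -55)
J(sqrt(-3 - 6), 54) + 1452 = -55 + 1452 = 1397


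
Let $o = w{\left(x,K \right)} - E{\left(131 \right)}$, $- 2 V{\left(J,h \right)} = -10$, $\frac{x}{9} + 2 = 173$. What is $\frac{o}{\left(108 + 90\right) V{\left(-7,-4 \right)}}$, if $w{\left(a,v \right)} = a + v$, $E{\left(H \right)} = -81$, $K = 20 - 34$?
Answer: $\frac{73}{45} \approx 1.6222$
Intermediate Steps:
$K = -14$ ($K = 20 - 34 = -14$)
$x = 1539$ ($x = -18 + 9 \cdot 173 = -18 + 1557 = 1539$)
$V{\left(J,h \right)} = 5$ ($V{\left(J,h \right)} = \left(- \frac{1}{2}\right) \left(-10\right) = 5$)
$o = 1606$ ($o = \left(1539 - 14\right) - -81 = 1525 + 81 = 1606$)
$\frac{o}{\left(108 + 90\right) V{\left(-7,-4 \right)}} = \frac{1606}{\left(108 + 90\right) 5} = \frac{1606}{198 \cdot 5} = \frac{1606}{990} = 1606 \cdot \frac{1}{990} = \frac{73}{45}$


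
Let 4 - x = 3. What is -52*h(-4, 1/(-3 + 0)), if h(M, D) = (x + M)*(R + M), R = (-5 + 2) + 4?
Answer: -468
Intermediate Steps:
x = 1 (x = 4 - 1*3 = 4 - 3 = 1)
R = 1 (R = -3 + 4 = 1)
h(M, D) = (1 + M)² (h(M, D) = (1 + M)*(1 + M) = (1 + M)²)
-52*h(-4, 1/(-3 + 0)) = -52*(1 + (-4)² + 2*(-4)) = -52*(1 + 16 - 8) = -52*9 = -468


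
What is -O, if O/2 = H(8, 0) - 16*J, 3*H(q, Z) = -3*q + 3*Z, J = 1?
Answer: 48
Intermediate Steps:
H(q, Z) = Z - q (H(q, Z) = (-3*q + 3*Z)/3 = Z - q)
O = -48 (O = 2*((0 - 1*8) - 16*1) = 2*((0 - 8) - 16) = 2*(-8 - 16) = 2*(-24) = -48)
-O = -1*(-48) = 48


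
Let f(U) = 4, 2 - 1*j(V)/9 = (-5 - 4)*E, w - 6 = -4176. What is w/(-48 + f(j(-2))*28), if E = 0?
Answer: -2085/32 ≈ -65.156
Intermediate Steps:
w = -4170 (w = 6 - 4176 = -4170)
j(V) = 18 (j(V) = 18 - 9*(-5 - 4)*0 = 18 - (-81)*0 = 18 - 9*0 = 18 + 0 = 18)
w/(-48 + f(j(-2))*28) = -4170/(-48 + 4*28) = -4170/(-48 + 112) = -4170/64 = -4170*1/64 = -2085/32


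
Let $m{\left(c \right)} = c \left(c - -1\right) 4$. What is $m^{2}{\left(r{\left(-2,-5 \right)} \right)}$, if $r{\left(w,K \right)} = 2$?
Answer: $576$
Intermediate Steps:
$m{\left(c \right)} = 4 c \left(1 + c\right)$ ($m{\left(c \right)} = c \left(c + 1\right) 4 = c \left(1 + c\right) 4 = 4 c \left(1 + c\right)$)
$m^{2}{\left(r{\left(-2,-5 \right)} \right)} = \left(4 \cdot 2 \left(1 + 2\right)\right)^{2} = \left(4 \cdot 2 \cdot 3\right)^{2} = 24^{2} = 576$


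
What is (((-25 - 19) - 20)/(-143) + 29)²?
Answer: 17732521/20449 ≈ 867.16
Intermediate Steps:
(((-25 - 19) - 20)/(-143) + 29)² = ((-44 - 20)*(-1/143) + 29)² = (-64*(-1/143) + 29)² = (64/143 + 29)² = (4211/143)² = 17732521/20449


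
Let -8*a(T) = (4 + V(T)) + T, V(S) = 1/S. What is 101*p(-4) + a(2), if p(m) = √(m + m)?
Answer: -13/16 + 202*I*√2 ≈ -0.8125 + 285.67*I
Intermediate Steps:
a(T) = -½ - T/8 - 1/(8*T) (a(T) = -((4 + 1/T) + T)/8 = -(4 + T + 1/T)/8 = -½ - T/8 - 1/(8*T))
p(m) = √2*√m (p(m) = √(2*m) = √2*√m)
101*p(-4) + a(2) = 101*(√2*√(-4)) + (⅛)*(-1 + 2*(-4 - 1*2))/2 = 101*(√2*(2*I)) + (⅛)*(½)*(-1 + 2*(-4 - 2)) = 101*(2*I*√2) + (⅛)*(½)*(-1 + 2*(-6)) = 202*I*√2 + (⅛)*(½)*(-1 - 12) = 202*I*√2 + (⅛)*(½)*(-13) = 202*I*√2 - 13/16 = -13/16 + 202*I*√2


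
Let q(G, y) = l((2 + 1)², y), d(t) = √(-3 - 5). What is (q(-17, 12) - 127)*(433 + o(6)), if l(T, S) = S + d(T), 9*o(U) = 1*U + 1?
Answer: -448960/9 + 7808*I*√2/9 ≈ -49884.0 + 1226.9*I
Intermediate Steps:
o(U) = ⅑ + U/9 (o(U) = (1*U + 1)/9 = (U + 1)/9 = (1 + U)/9 = ⅑ + U/9)
d(t) = 2*I*√2 (d(t) = √(-8) = 2*I*√2)
l(T, S) = S + 2*I*√2
q(G, y) = y + 2*I*√2
(q(-17, 12) - 127)*(433 + o(6)) = ((12 + 2*I*√2) - 127)*(433 + (⅑ + (⅑)*6)) = (-115 + 2*I*√2)*(433 + (⅑ + ⅔)) = (-115 + 2*I*√2)*(433 + 7/9) = (-115 + 2*I*√2)*(3904/9) = -448960/9 + 7808*I*√2/9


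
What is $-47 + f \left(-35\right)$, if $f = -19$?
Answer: $618$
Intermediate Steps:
$-47 + f \left(-35\right) = -47 - -665 = -47 + 665 = 618$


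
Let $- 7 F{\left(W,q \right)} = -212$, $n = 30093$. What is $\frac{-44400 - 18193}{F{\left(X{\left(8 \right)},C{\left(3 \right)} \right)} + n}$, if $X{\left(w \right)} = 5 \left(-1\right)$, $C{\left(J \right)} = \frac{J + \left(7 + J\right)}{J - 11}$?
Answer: $- \frac{438151}{210863} \approx -2.0779$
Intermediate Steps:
$C{\left(J \right)} = \frac{7 + 2 J}{-11 + J}$
$X{\left(w \right)} = -5$
$F{\left(W,q \right)} = \frac{212}{7}$ ($F{\left(W,q \right)} = \left(- \frac{1}{7}\right) \left(-212\right) = \frac{212}{7}$)
$\frac{-44400 - 18193}{F{\left(X{\left(8 \right)},C{\left(3 \right)} \right)} + n} = \frac{-44400 - 18193}{\frac{212}{7} + 30093} = - \frac{62593}{\frac{210863}{7}} = \left(-62593\right) \frac{7}{210863} = - \frac{438151}{210863}$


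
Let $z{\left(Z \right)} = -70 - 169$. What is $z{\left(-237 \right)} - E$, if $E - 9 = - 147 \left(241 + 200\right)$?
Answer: $64579$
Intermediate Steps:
$z{\left(Z \right)} = -239$
$E = -64818$ ($E = 9 - 147 \left(241 + 200\right) = 9 - 64827 = -64818$)
$z{\left(-237 \right)} - E = -239 - -64818 = -239 + 64818 = 64579$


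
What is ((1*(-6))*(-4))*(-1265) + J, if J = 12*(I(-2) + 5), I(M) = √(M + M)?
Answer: -30300 + 24*I ≈ -30300.0 + 24.0*I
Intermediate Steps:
I(M) = √2*√M (I(M) = √(2*M) = √2*√M)
J = 60 + 24*I (J = 12*(√2*√(-2) + 5) = 12*(√2*(I*√2) + 5) = 12*(2*I + 5) = 12*(5 + 2*I) = 60 + 24*I ≈ 60.0 + 24.0*I)
((1*(-6))*(-4))*(-1265) + J = ((1*(-6))*(-4))*(-1265) + (60 + 24*I) = -6*(-4)*(-1265) + (60 + 24*I) = 24*(-1265) + (60 + 24*I) = -30360 + (60 + 24*I) = -30300 + 24*I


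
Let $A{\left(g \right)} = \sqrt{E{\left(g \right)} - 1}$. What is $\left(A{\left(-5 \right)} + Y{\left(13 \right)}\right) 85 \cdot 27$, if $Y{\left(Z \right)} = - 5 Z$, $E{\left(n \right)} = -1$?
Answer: $-149175 + 2295 i \sqrt{2} \approx -1.4918 \cdot 10^{5} + 3245.6 i$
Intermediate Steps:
$A{\left(g \right)} = i \sqrt{2}$ ($A{\left(g \right)} = \sqrt{-1 - 1} = \sqrt{-2} = i \sqrt{2}$)
$\left(A{\left(-5 \right)} + Y{\left(13 \right)}\right) 85 \cdot 27 = \left(i \sqrt{2} - 65\right) 85 \cdot 27 = \left(-65 + i \sqrt{2}\right) 85 \cdot 27 = \left(-5525 + 85 i \sqrt{2}\right) 27 = -149175 + 2295 i \sqrt{2}$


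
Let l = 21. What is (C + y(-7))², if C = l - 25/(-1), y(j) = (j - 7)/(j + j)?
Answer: 2209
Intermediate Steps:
y(j) = (-7 + j)/(2*j) (y(j) = (-7 + j)/((2*j)) = (-7 + j)*(1/(2*j)) = (-7 + j)/(2*j))
C = 46 (C = 21 - 25/(-1) = 21 - 25*(-1) = 21 - 1*(-25) = 21 + 25 = 46)
(C + y(-7))² = (46 + (½)*(-7 - 7)/(-7))² = (46 + (½)*(-⅐)*(-14))² = (46 + 1)² = 47² = 2209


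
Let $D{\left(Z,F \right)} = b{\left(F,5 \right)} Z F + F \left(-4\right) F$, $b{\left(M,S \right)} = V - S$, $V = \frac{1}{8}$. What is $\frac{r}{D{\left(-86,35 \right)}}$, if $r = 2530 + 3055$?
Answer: $\frac{4}{7} \approx 0.57143$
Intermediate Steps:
$V = \frac{1}{8} \approx 0.125$
$b{\left(M,S \right)} = \frac{1}{8} - S$
$r = 5585$
$D{\left(Z,F \right)} = - 4 F^{2} - \frac{39 F Z}{8}$ ($D{\left(Z,F \right)} = \left(\frac{1}{8} - 5\right) Z F + F \left(-4\right) F = \left(\frac{1}{8} - 5\right) Z F + - 4 F F = - \frac{39 Z}{8} F - 4 F^{2} = - \frac{39 F Z}{8} - 4 F^{2} = - 4 F^{2} - \frac{39 F Z}{8}$)
$\frac{r}{D{\left(-86,35 \right)}} = \frac{5585}{\left(- \frac{1}{8}\right) 35 \left(32 \cdot 35 + 39 \left(-86\right)\right)} = \frac{5585}{\left(- \frac{1}{8}\right) 35 \left(1120 - 3354\right)} = \frac{5585}{\left(- \frac{1}{8}\right) 35 \left(-2234\right)} = \frac{5585}{\frac{39095}{4}} = 5585 \cdot \frac{4}{39095} = \frac{4}{7}$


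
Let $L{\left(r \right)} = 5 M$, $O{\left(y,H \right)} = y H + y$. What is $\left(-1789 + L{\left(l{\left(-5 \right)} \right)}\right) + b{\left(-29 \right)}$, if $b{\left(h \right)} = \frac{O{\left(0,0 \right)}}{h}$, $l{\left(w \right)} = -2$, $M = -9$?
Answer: $-1834$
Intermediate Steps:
$O{\left(y,H \right)} = y + H y$ ($O{\left(y,H \right)} = H y + y = y + H y$)
$L{\left(r \right)} = -45$ ($L{\left(r \right)} = 5 \left(-9\right) = -45$)
$b{\left(h \right)} = 0$ ($b{\left(h \right)} = \frac{0 \left(1 + 0\right)}{h} = \frac{0 \cdot 1}{h} = \frac{0}{h} = 0$)
$\left(-1789 + L{\left(l{\left(-5 \right)} \right)}\right) + b{\left(-29 \right)} = \left(-1789 - 45\right) + 0 = -1834 + 0 = -1834$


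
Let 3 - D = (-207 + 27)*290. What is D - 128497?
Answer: -76294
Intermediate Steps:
D = 52203 (D = 3 - (-207 + 27)*290 = 3 - (-180)*290 = 3 - 1*(-52200) = 3 + 52200 = 52203)
D - 128497 = 52203 - 128497 = -76294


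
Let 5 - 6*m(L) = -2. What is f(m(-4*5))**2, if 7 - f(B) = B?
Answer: 1225/36 ≈ 34.028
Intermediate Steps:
m(L) = 7/6 (m(L) = 5/6 - 1/6*(-2) = 5/6 + 1/3 = 7/6)
f(B) = 7 - B
f(m(-4*5))**2 = (7 - 1*7/6)**2 = (7 - 7/6)**2 = (35/6)**2 = 1225/36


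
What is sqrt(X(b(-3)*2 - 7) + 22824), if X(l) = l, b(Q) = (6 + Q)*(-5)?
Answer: sqrt(22787) ≈ 150.95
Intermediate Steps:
b(Q) = -30 - 5*Q
sqrt(X(b(-3)*2 - 7) + 22824) = sqrt(((-30 - 5*(-3))*2 - 7) + 22824) = sqrt(((-30 + 15)*2 - 7) + 22824) = sqrt((-15*2 - 7) + 22824) = sqrt((-30 - 7) + 22824) = sqrt(-37 + 22824) = sqrt(22787)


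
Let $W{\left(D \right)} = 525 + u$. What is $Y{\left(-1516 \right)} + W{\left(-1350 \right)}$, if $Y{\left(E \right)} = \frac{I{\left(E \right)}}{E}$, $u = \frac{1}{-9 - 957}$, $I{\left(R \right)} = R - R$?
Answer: $\frac{507149}{966} \approx 525.0$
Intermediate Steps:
$I{\left(R \right)} = 0$
$u = - \frac{1}{966}$ ($u = \frac{1}{-966} = - \frac{1}{966} \approx -0.0010352$)
$W{\left(D \right)} = \frac{507149}{966}$ ($W{\left(D \right)} = 525 - \frac{1}{966} = \frac{507149}{966}$)
$Y{\left(E \right)} = 0$ ($Y{\left(E \right)} = \frac{0}{E} = 0$)
$Y{\left(-1516 \right)} + W{\left(-1350 \right)} = 0 + \frac{507149}{966} = \frac{507149}{966}$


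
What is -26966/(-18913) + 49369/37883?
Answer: 1955268875/716481179 ≈ 2.7290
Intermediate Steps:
-26966/(-18913) + 49369/37883 = -26966*(-1/18913) + 49369*(1/37883) = 26966/18913 + 49369/37883 = 1955268875/716481179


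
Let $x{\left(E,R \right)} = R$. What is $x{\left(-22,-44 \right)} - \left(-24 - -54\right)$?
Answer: $-74$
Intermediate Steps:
$x{\left(-22,-44 \right)} - \left(-24 - -54\right) = -44 - \left(-24 - -54\right) = -44 - \left(-24 + 54\right) = -44 - 30 = -74$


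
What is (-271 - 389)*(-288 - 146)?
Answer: 286440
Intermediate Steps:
(-271 - 389)*(-288 - 146) = -660*(-434) = 286440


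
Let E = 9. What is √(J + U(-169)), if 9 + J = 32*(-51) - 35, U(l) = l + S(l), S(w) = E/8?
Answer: 3*I*√3278/4 ≈ 42.94*I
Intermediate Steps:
S(w) = 9/8
U(l) = 9/8 + l (U(l) = l + 9/8 = 9/8 + l)
J = -1676 (J = -9 + (32*(-51) - 35) = -9 + (-1632 - 35) = -9 - 1667 = -1676)
√(J + U(-169)) = √(-1676 + (9/8 - 169)) = √(-1676 - 1343/8) = √(-14751/8) = 3*I*√3278/4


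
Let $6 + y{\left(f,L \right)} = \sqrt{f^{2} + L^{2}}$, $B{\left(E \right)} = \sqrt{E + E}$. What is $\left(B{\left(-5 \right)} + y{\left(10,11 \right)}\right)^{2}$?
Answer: $\left(-6 + \sqrt{221} + i \sqrt{10}\right)^{2} \approx 68.607 + 56.074 i$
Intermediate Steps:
$B{\left(E \right)} = \sqrt{2} \sqrt{E}$ ($B{\left(E \right)} = \sqrt{2 E} = \sqrt{2} \sqrt{E}$)
$y{\left(f,L \right)} = -6 + \sqrt{L^{2} + f^{2}}$ ($y{\left(f,L \right)} = -6 + \sqrt{f^{2} + L^{2}} = -6 + \sqrt{L^{2} + f^{2}}$)
$\left(B{\left(-5 \right)} + y{\left(10,11 \right)}\right)^{2} = \left(\sqrt{2} \sqrt{-5} - \left(6 - \sqrt{11^{2} + 10^{2}}\right)\right)^{2} = \left(\sqrt{2} i \sqrt{5} - \left(6 - \sqrt{121 + 100}\right)\right)^{2} = \left(i \sqrt{10} - \left(6 - \sqrt{221}\right)\right)^{2} = \left(-6 + \sqrt{221} + i \sqrt{10}\right)^{2}$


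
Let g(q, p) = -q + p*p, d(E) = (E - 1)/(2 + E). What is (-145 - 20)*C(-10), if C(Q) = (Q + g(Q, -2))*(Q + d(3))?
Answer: 6336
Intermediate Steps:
d(E) = (-1 + E)/(2 + E)
g(q, p) = p**2 - q (g(q, p) = -q + p**2 = p**2 - q)
C(Q) = 8/5 + 4*Q (C(Q) = (Q + ((-2)**2 - Q))*(Q + (-1 + 3)/(2 + 3)) = (Q + (4 - Q))*(Q + 2/5) = 4*(Q + (1/5)*2) = 4*(Q + 2/5) = 4*(2/5 + Q) = 8/5 + 4*Q)
(-145 - 20)*C(-10) = (-145 - 20)*(8/5 + 4*(-10)) = -165*(8/5 - 40) = -165*(-192/5) = 6336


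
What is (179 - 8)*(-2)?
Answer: -342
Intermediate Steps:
(179 - 8)*(-2) = 171*(-2) = -342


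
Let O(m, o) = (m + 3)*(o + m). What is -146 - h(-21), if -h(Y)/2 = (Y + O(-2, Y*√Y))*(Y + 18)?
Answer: -8 + 126*I*√21 ≈ -8.0 + 577.4*I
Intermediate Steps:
O(m, o) = (3 + m)*(m + o)
h(Y) = -2*(18 + Y)*(-2 + Y + Y^(3/2)) (h(Y) = -2*(Y + ((-2)² + 3*(-2) + 3*(Y*√Y) - 2*Y*√Y))*(Y + 18) = -2*(Y + (4 - 6 + 3*Y^(3/2) - 2*Y^(3/2)))*(18 + Y) = -2*(Y + (-2 + Y^(3/2)))*(18 + Y) = -2*(-2 + Y + Y^(3/2))*(18 + Y) = -2*(18 + Y)*(-2 + Y + Y^(3/2)))
-146 - h(-21) = -146 - (72 - (-756)*I*√21 - 32*(-21) - 2*(-21)² - 882*I*√21) = -146 - (72 - (-756)*I*√21 + 672 - 2*441 - 882*I*√21) = -146 - (72 + 756*I*√21 + 672 - 882 - 882*I*√21) = -146 - (-138 - 126*I*√21) = -146 + (138 + 126*I*√21) = -8 + 126*I*√21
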